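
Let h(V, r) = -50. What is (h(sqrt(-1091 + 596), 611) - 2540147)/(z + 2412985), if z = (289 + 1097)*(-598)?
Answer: -2540197/1584157 ≈ -1.6035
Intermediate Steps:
z = -828828 (z = 1386*(-598) = -828828)
(h(sqrt(-1091 + 596), 611) - 2540147)/(z + 2412985) = (-50 - 2540147)/(-828828 + 2412985) = -2540197/1584157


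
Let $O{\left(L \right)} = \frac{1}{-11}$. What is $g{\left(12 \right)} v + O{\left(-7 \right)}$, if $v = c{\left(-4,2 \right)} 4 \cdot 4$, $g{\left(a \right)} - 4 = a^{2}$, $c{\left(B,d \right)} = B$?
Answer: $- \frac{104193}{11} \approx -9472.1$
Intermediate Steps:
$O{\left(L \right)} = - \frac{1}{11}$
$g{\left(a \right)} = 4 + a^{2}$
$v = -64$ ($v = \left(-4\right) 4 \cdot 4 = \left(-16\right) 4 = -64$)
$g{\left(12 \right)} v + O{\left(-7 \right)} = \left(4 + 12^{2}\right) \left(-64\right) - \frac{1}{11} = \left(4 + 144\right) \left(-64\right) - \frac{1}{11} = 148 \left(-64\right) - \frac{1}{11} = -9472 - \frac{1}{11} = - \frac{104193}{11}$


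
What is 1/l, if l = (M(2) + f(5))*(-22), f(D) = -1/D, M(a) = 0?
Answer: 5/22 ≈ 0.22727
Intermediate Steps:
l = 22/5 (l = (0 - 1/5)*(-22) = (0 - 1*⅕)*(-22) = (0 - ⅕)*(-22) = -⅕*(-22) = 22/5 ≈ 4.4000)
1/l = 1/(22/5) = 5/22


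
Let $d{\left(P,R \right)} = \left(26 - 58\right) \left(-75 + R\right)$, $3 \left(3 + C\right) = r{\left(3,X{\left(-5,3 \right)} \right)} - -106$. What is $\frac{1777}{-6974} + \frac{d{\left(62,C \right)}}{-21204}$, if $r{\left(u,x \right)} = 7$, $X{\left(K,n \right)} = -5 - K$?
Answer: $- \frac{35010463}{110907522} \approx -0.31567$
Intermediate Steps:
$C = \frac{104}{3}$ ($C = -3 + \frac{7 - -106}{3} = -3 + \frac{7 + 106}{3} = -3 + \frac{1}{3} \cdot 113 = -3 + \frac{113}{3} = \frac{104}{3} \approx 34.667$)
$d{\left(P,R \right)} = 2400 - 32 R$ ($d{\left(P,R \right)} = - 32 \left(-75 + R\right) = 2400 - 32 R$)
$\frac{1777}{-6974} + \frac{d{\left(62,C \right)}}{-21204} = \frac{1777}{-6974} + \frac{2400 - \frac{3328}{3}}{-21204} = 1777 \left(- \frac{1}{6974}\right) + \left(2400 - \frac{3328}{3}\right) \left(- \frac{1}{21204}\right) = - \frac{1777}{6974} + \frac{3872}{3} \left(- \frac{1}{21204}\right) = - \frac{1777}{6974} - \frac{968}{15903} = - \frac{35010463}{110907522}$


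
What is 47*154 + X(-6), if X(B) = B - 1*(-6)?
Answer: 7238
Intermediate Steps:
X(B) = 6 + B (X(B) = B + 6 = 6 + B)
47*154 + X(-6) = 47*154 + (6 - 6) = 7238 + 0 = 7238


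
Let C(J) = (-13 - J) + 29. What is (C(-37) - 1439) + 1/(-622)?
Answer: -862093/622 ≈ -1386.0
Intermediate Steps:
C(J) = 16 - J
(C(-37) - 1439) + 1/(-622) = ((16 - 1*(-37)) - 1439) + 1/(-622) = ((16 + 37) - 1439) - 1/622 = (53 - 1439) - 1/622 = -1386 - 1/622 = -862093/622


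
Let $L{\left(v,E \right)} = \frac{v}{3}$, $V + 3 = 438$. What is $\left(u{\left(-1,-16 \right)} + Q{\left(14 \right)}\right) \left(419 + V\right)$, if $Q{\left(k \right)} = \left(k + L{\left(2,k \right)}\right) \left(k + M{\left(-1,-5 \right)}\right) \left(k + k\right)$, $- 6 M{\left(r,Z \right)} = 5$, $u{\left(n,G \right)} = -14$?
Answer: $\frac{41451452}{9} \approx 4.6057 \cdot 10^{6}$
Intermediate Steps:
$V = 435$ ($V = -3 + 438 = 435$)
$M{\left(r,Z \right)} = - \frac{5}{6}$ ($M{\left(r,Z \right)} = \left(- \frac{1}{6}\right) 5 = - \frac{5}{6}$)
$L{\left(v,E \right)} = \frac{v}{3}$ ($L{\left(v,E \right)} = v \frac{1}{3} = \frac{v}{3}$)
$Q{\left(k \right)} = 2 k \left(- \frac{5}{6} + k\right) \left(\frac{2}{3} + k\right)$ ($Q{\left(k \right)} = \left(k + \frac{1}{3} \cdot 2\right) \left(k - \frac{5}{6}\right) \left(k + k\right) = \left(k + \frac{2}{3}\right) \left(- \frac{5}{6} + k\right) 2 k = \left(\frac{2}{3} + k\right) \left(- \frac{5}{6} + k\right) 2 k = \left(- \frac{5}{6} + k\right) \left(\frac{2}{3} + k\right) 2 k = 2 k \left(- \frac{5}{6} + k\right) \left(\frac{2}{3} + k\right)$)
$\left(u{\left(-1,-16 \right)} + Q{\left(14 \right)}\right) \left(419 + V\right) = \left(-14 + \frac{1}{9} \cdot 14 \left(-10 - 42 + 18 \cdot 14^{2}\right)\right) \left(419 + 435\right) = \left(-14 + \frac{1}{9} \cdot 14 \left(-10 - 42 + 18 \cdot 196\right)\right) 854 = \left(-14 + \frac{1}{9} \cdot 14 \left(-10 - 42 + 3528\right)\right) 854 = \left(-14 + \frac{1}{9} \cdot 14 \cdot 3476\right) 854 = \left(-14 + \frac{48664}{9}\right) 854 = \frac{48538}{9} \cdot 854 = \frac{41451452}{9}$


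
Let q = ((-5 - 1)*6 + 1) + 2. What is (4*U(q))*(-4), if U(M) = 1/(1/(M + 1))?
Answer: 512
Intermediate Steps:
q = -33 (q = (-6*6 + 1) + 2 = (-36 + 1) + 2 = -35 + 2 = -33)
U(M) = 1 + M (U(M) = 1/(1/(1 + M)) = 1 + M)
(4*U(q))*(-4) = (4*(1 - 33))*(-4) = (4*(-32))*(-4) = -128*(-4) = 512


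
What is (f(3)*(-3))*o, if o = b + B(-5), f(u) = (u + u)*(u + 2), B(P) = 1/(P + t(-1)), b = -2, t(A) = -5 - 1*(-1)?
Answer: 190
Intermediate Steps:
t(A) = -4 (t(A) = -5 + 1 = -4)
B(P) = 1/(-4 + P) (B(P) = 1/(P - 4) = 1/(-4 + P))
f(u) = 2*u*(2 + u) (f(u) = (2*u)*(2 + u) = 2*u*(2 + u))
o = -19/9 (o = -2 + 1/(-4 - 5) = -2 + 1/(-9) = -2 - 1/9 = -19/9 ≈ -2.1111)
(f(3)*(-3))*o = ((2*3*(2 + 3))*(-3))*(-19/9) = ((2*3*5)*(-3))*(-19/9) = (30*(-3))*(-19/9) = -90*(-19/9) = 190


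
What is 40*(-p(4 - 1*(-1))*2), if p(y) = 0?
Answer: 0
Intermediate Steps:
40*(-p(4 - 1*(-1))*2) = 40*(-0*2) = 40*(-1*0) = 40*0 = 0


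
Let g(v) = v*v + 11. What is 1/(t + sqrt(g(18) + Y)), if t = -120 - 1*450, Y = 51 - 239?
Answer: -190/108251 - 7*sqrt(3)/324753 ≈ -0.0017925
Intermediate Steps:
g(v) = 11 + v**2 (g(v) = v**2 + 11 = 11 + v**2)
Y = -188
t = -570 (t = -120 - 450 = -570)
1/(t + sqrt(g(18) + Y)) = 1/(-570 + sqrt((11 + 18**2) - 188)) = 1/(-570 + sqrt((11 + 324) - 188)) = 1/(-570 + sqrt(335 - 188)) = 1/(-570 + sqrt(147)) = 1/(-570 + 7*sqrt(3))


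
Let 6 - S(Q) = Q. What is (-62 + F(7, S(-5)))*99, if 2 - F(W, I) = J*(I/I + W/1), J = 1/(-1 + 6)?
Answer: -30492/5 ≈ -6098.4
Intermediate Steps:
S(Q) = 6 - Q
J = 1/5 ≈ 0.20000
F(W, I) = 9/5 - W/5 (F(W, I) = 2 - (I/I + W/1)/5 = 2 - (1 + W*1)/5 = 2 - (1 + W)/5 = 2 - (1/5 + W/5) = 2 + (-1/5 - W/5) = 9/5 - W/5)
(-62 + F(7, S(-5)))*99 = (-62 + (9/5 - 1/5*7))*99 = (-62 + (9/5 - 7/5))*99 = (-62 + 2/5)*99 = -308/5*99 = -30492/5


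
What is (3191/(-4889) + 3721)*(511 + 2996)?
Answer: 63788044446/4889 ≈ 1.3047e+7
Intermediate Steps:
(3191/(-4889) + 3721)*(511 + 2996) = (3191*(-1/4889) + 3721)*3507 = (-3191/4889 + 3721)*3507 = (18188778/4889)*3507 = 63788044446/4889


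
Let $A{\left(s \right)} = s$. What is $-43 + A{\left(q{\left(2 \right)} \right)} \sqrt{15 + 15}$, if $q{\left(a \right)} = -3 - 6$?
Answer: $-43 - 9 \sqrt{30} \approx -92.295$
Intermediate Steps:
$q{\left(a \right)} = -9$ ($q{\left(a \right)} = -3 - 6 = -9$)
$-43 + A{\left(q{\left(2 \right)} \right)} \sqrt{15 + 15} = -43 - 9 \sqrt{15 + 15} = -43 - 9 \sqrt{30}$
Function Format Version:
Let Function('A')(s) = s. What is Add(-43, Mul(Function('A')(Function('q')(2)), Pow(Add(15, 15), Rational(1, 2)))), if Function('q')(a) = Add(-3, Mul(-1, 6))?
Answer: Add(-43, Mul(-9, Pow(30, Rational(1, 2)))) ≈ -92.295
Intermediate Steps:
Function('q')(a) = -9 (Function('q')(a) = Add(-3, -6) = -9)
Add(-43, Mul(Function('A')(Function('q')(2)), Pow(Add(15, 15), Rational(1, 2)))) = Add(-43, Mul(-9, Pow(Add(15, 15), Rational(1, 2)))) = Add(-43, Mul(-9, Pow(30, Rational(1, 2))))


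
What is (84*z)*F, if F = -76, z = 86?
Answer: -549024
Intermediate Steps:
(84*z)*F = (84*86)*(-76) = 7224*(-76) = -549024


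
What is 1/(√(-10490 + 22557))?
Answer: √12067/12067 ≈ 0.0091033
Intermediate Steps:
1/(√(-10490 + 22557)) = 1/(√12067) = √12067/12067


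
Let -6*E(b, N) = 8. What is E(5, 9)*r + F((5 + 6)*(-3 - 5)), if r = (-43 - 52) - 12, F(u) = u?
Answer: 164/3 ≈ 54.667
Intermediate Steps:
E(b, N) = -4/3 (E(b, N) = -1/6*8 = -4/3)
r = -107 (r = -95 - 12 = -107)
E(5, 9)*r + F((5 + 6)*(-3 - 5)) = -4/3*(-107) + (5 + 6)*(-3 - 5) = 428/3 + 11*(-8) = 428/3 - 88 = 164/3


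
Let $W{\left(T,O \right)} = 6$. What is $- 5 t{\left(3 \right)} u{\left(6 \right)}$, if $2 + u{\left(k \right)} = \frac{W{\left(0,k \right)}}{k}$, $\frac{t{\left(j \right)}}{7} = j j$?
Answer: $315$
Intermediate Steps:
$t{\left(j \right)} = 7 j^{2}$ ($t{\left(j \right)} = 7 j j = 7 j^{2}$)
$u{\left(k \right)} = -2 + \frac{6}{k}$
$- 5 t{\left(3 \right)} u{\left(6 \right)} = - 5 \cdot 7 \cdot 3^{2} \left(-2 + \frac{6}{6}\right) = - 5 \cdot 7 \cdot 9 \left(-2 + 6 \cdot \frac{1}{6}\right) = \left(-5\right) 63 \left(-2 + 1\right) = \left(-315\right) \left(-1\right) = 315$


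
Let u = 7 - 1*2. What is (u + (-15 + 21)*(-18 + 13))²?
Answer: 625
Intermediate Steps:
u = 5 (u = 7 - 2 = 5)
(u + (-15 + 21)*(-18 + 13))² = (5 + (-15 + 21)*(-18 + 13))² = (5 + 6*(-5))² = (5 - 30)² = (-25)² = 625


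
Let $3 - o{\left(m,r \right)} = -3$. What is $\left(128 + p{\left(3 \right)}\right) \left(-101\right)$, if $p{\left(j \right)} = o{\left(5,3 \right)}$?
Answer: $-13534$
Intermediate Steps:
$o{\left(m,r \right)} = 6$ ($o{\left(m,r \right)} = 3 - -3 = 3 + 3 = 6$)
$p{\left(j \right)} = 6$
$\left(128 + p{\left(3 \right)}\right) \left(-101\right) = \left(128 + 6\right) \left(-101\right) = 134 \left(-101\right) = -13534$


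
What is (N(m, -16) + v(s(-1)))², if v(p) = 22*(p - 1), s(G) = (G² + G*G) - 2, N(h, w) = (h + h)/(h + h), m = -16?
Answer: 441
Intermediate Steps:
N(h, w) = 1 (N(h, w) = (2*h)/((2*h)) = (2*h)*(1/(2*h)) = 1)
s(G) = -2 + 2*G² (s(G) = (G² + G²) - 2 = 2*G² - 2 = -2 + 2*G²)
v(p) = -22 + 22*p (v(p) = 22*(-1 + p) = -22 + 22*p)
(N(m, -16) + v(s(-1)))² = (1 + (-22 + 22*(-2 + 2*(-1)²)))² = (1 + (-22 + 22*(-2 + 2*1)))² = (1 + (-22 + 22*(-2 + 2)))² = (1 + (-22 + 22*0))² = (1 + (-22 + 0))² = (1 - 22)² = (-21)² = 441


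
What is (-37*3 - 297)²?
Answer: 166464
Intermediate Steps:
(-37*3 - 297)² = (-111 - 297)² = (-408)² = 166464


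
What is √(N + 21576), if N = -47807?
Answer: I*√26231 ≈ 161.96*I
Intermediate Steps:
√(N + 21576) = √(-47807 + 21576) = √(-26231) = I*√26231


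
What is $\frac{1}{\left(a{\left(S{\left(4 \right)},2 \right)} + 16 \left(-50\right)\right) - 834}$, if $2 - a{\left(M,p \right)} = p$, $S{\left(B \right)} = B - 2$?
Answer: $- \frac{1}{1634} \approx -0.000612$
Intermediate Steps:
$S{\left(B \right)} = -2 + B$ ($S{\left(B \right)} = B - 2 = -2 + B$)
$a{\left(M,p \right)} = 2 - p$
$\frac{1}{\left(a{\left(S{\left(4 \right)},2 \right)} + 16 \left(-50\right)\right) - 834} = \frac{1}{\left(\left(2 - 2\right) + 16 \left(-50\right)\right) - 834} = \frac{1}{\left(\left(2 - 2\right) - 800\right) - 834} = \frac{1}{\left(0 - 800\right) - 834} = \frac{1}{-800 - 834} = \frac{1}{-1634} = - \frac{1}{1634}$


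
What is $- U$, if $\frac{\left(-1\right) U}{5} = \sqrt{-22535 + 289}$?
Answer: $35 i \sqrt{454} \approx 745.75 i$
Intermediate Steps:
$U = - 35 i \sqrt{454}$ ($U = - 5 \sqrt{-22535 + 289} = - 5 \sqrt{-22246} = - 5 \cdot 7 i \sqrt{454} = - 35 i \sqrt{454} \approx - 745.75 i$)
$- U = - \left(-35\right) i \sqrt{454} = 35 i \sqrt{454}$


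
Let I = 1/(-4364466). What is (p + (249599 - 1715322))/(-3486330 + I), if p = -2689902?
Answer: 18137084021250/15215968749781 ≈ 1.1920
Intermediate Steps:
I = -1/4364466 ≈ -2.2912e-7
(p + (249599 - 1715322))/(-3486330 + I) = (-2689902 + (249599 - 1715322))/(-3486330 - 1/4364466) = (-2689902 - 1465723)/(-15215968749781/4364466) = -4155625*(-4364466/15215968749781) = 18137084021250/15215968749781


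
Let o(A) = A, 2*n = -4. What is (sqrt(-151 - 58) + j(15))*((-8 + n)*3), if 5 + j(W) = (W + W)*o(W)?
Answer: -13350 - 30*I*sqrt(209) ≈ -13350.0 - 433.71*I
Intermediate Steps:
n = -2 (n = (1/2)*(-4) = -2)
j(W) = -5 + 2*W**2 (j(W) = -5 + (W + W)*W = -5 + (2*W)*W = -5 + 2*W**2)
(sqrt(-151 - 58) + j(15))*((-8 + n)*3) = (sqrt(-151 - 58) + (-5 + 2*15**2))*((-8 - 2)*3) = (sqrt(-209) + (-5 + 2*225))*(-10*3) = (I*sqrt(209) + (-5 + 450))*(-30) = (I*sqrt(209) + 445)*(-30) = (445 + I*sqrt(209))*(-30) = -13350 - 30*I*sqrt(209)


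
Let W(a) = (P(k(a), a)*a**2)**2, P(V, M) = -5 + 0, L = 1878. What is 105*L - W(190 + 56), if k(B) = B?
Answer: -91554459210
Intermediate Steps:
P(V, M) = -5
W(a) = 25*a**4 (W(a) = (-5*a**2)**2 = 25*a**4)
105*L - W(190 + 56) = 105*1878 - 25*(190 + 56)**4 = 197190 - 25*246**4 = 197190 - 25*3662186256 = 197190 - 1*91554656400 = 197190 - 91554656400 = -91554459210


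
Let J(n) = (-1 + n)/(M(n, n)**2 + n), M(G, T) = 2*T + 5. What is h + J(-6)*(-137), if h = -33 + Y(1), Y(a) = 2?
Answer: -374/43 ≈ -8.6977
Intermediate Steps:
M(G, T) = 5 + 2*T
J(n) = (-1 + n)/(n + (5 + 2*n)**2) (J(n) = (-1 + n)/((5 + 2*n)**2 + n) = (-1 + n)/(n + (5 + 2*n)**2))
h = -31 (h = -33 + 2 = -31)
h + J(-6)*(-137) = -31 + ((-1 - 6)/(-6 + (5 + 2*(-6))**2))*(-137) = -31 + (-7/(-6 + (5 - 12)**2))*(-137) = -31 + (-7/(-6 + (-7)**2))*(-137) = -31 + (-7/(-6 + 49))*(-137) = -31 + (-7/43)*(-137) = -31 + ((1/43)*(-7))*(-137) = -31 - 7/43*(-137) = -31 + 959/43 = -374/43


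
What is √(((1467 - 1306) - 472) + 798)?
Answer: √487 ≈ 22.068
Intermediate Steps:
√(((1467 - 1306) - 472) + 798) = √((161 - 472) + 798) = √(-311 + 798) = √487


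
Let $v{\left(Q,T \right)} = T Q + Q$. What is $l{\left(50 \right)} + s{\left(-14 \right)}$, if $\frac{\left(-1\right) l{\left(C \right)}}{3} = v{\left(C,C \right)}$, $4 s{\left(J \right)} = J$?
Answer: $- \frac{15307}{2} \approx -7653.5$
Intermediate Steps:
$s{\left(J \right)} = \frac{J}{4}$
$v{\left(Q,T \right)} = Q + Q T$ ($v{\left(Q,T \right)} = Q T + Q = Q + Q T$)
$l{\left(C \right)} = - 3 C \left(1 + C\right)$
$l{\left(50 \right)} + s{\left(-14 \right)} = \left(-3\right) 50 \left(1 + 50\right) + \frac{1}{4} \left(-14\right) = \left(-3\right) 50 \cdot 51 - \frac{7}{2} = -7650 - \frac{7}{2} = - \frac{15307}{2}$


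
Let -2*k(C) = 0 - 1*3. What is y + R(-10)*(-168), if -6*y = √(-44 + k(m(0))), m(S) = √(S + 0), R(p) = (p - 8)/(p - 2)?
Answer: -252 - I*√170/12 ≈ -252.0 - 1.0865*I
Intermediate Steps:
R(p) = (-8 + p)/(-2 + p)
m(S) = √S
k(C) = 3/2 (k(C) = -(0 - 1*3)/2 = -(0 - 3)/2 = -½*(-3) = 3/2)
y = -I*√170/12 (y = -√(-44 + 3/2)/6 = -I*√170/12 ≈ -1.0865*I)
y + R(-10)*(-168) = -I*√170/12 + ((-8 - 10)/(-2 - 10))*(-168) = -I*√170/12 + (-18/(-12))*(-168) = -I*√170/12 - 1/12*(-18)*(-168) = -I*√170/12 + (3/2)*(-168) = -I*√170/12 - 252 = -252 - I*√170/12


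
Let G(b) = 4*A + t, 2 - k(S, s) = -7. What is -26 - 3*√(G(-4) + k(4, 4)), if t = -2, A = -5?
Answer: -26 - 3*I*√13 ≈ -26.0 - 10.817*I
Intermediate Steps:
k(S, s) = 9 (k(S, s) = 2 - 1*(-7) = 2 + 7 = 9)
G(b) = -22 (G(b) = 4*(-5) - 2 = -20 - 2 = -22)
-26 - 3*√(G(-4) + k(4, 4)) = -26 - 3*√(-22 + 9) = -26 - 3*I*√13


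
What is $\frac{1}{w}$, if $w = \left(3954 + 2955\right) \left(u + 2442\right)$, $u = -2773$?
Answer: $- \frac{1}{2286879} \approx -4.3728 \cdot 10^{-7}$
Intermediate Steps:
$w = -2286879$ ($w = \left(3954 + 2955\right) \left(-2773 + 2442\right) = 6909 \left(-331\right) = -2286879$)
$\frac{1}{w} = \frac{1}{-2286879} = - \frac{1}{2286879}$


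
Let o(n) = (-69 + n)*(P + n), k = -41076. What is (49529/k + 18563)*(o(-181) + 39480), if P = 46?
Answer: 9305632181095/6846 ≈ 1.3593e+9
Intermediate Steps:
o(n) = (-69 + n)*(46 + n)
(49529/k + 18563)*(o(-181) + 39480) = (49529/(-41076) + 18563)*((-3174 + (-181)² - 23*(-181)) + 39480) = (49529*(-1/41076) + 18563)*((-3174 + 32761 + 4163) + 39480) = (-49529/41076 + 18563)*(33750 + 39480) = (762444259/41076)*73230 = 9305632181095/6846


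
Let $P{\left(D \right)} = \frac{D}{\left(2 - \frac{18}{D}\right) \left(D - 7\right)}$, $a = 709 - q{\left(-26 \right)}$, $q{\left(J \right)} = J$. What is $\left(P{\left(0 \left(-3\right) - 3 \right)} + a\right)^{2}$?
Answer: $\frac{3457792809}{6400} \approx 5.4028 \cdot 10^{5}$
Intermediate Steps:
$a = 735$ ($a = 709 - -26 = 709 + 26 = 735$)
$P{\left(D \right)} = \frac{D}{\left(-7 + D\right) \left(2 - \frac{18}{D}\right)}$ ($P{\left(D \right)} = \frac{D}{\left(2 - \frac{18}{D}\right) \left(-7 + D\right)} = \frac{D}{\left(-7 + D\right) \left(2 - \frac{18}{D}\right)}$)
$\left(P{\left(0 \left(-3\right) - 3 \right)} + a\right)^{2} = \left(\frac{\left(0 \left(-3\right) - 3\right)^{2}}{2 \left(63 + \left(0 \left(-3\right) - 3\right)^{2} - 16 \left(0 \left(-3\right) - 3\right)\right)} + 735\right)^{2} = \left(\frac{\left(0 - 3\right)^{2}}{2 \left(63 + \left(0 - 3\right)^{2} - 16 \left(0 - 3\right)\right)} + 735\right)^{2} = \left(\frac{\left(-3\right)^{2}}{2 \left(63 + \left(-3\right)^{2} - -48\right)} + 735\right)^{2} = \left(\frac{1}{2} \cdot 9 \frac{1}{63 + 9 + 48} + 735\right)^{2} = \left(\frac{1}{2} \cdot 9 \cdot \frac{1}{120} + 735\right)^{2} = \left(\frac{3}{80} + 735\right)^{2} = \left(\frac{58803}{80}\right)^{2} = \frac{3457792809}{6400}$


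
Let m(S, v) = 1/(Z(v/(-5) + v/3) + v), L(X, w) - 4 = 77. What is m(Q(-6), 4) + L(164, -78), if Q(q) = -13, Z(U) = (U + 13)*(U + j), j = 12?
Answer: 3164409/39064 ≈ 81.006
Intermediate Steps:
L(X, w) = 81 (L(X, w) = 4 + 77 = 81)
Z(U) = (12 + U)*(13 + U) (Z(U) = (U + 13)*(U + 12) = (13 + U)*(12 + U) = (12 + U)*(13 + U))
m(S, v) = 1/(156 + 4*v**2/225 + 13*v/3) (m(S, v) = 1/((156 + (v/(-5) + v/3)**2 + 25*(v/(-5) + v/3)) + v) = 1/((156 + (v*(-1/5) + v*(1/3))**2 + 25*(v*(-1/5) + v*(1/3))) + v) = 1/((156 + (-v/5 + v/3)**2 + 25*(-v/5 + v/3)) + v) = 1/((156 + (2*v/15)**2 + 25*(2*v/15)) + v) = 1/((156 + 4*v**2/225 + 10*v/3) + v) = 1/(156 + 4*v**2/225 + 13*v/3))
m(Q(-6), 4) + L(164, -78) = 225/(35100 + 4*4**2 + 975*4) + 81 = 225/(35100 + 4*16 + 3900) + 81 = 225/(35100 + 64 + 3900) + 81 = 225/39064 + 81 = 3164409/39064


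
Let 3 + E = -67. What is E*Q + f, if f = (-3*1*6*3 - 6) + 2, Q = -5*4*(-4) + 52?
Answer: -9298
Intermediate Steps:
E = -70 (E = -3 - 67 = -70)
Q = 132 (Q = -20*(-4) + 52 = 80 + 52 = 132)
f = -58 (f = (-18*3 - 6) + 2 = (-3*18 - 6) + 2 = (-54 - 6) + 2 = -60 + 2 = -58)
E*Q + f = -70*132 - 58 = -9240 - 58 = -9298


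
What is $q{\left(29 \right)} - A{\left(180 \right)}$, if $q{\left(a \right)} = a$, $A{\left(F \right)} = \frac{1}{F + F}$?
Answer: $\frac{10439}{360} \approx 28.997$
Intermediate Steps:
$A{\left(F \right)} = \frac{1}{2 F}$
$q{\left(29 \right)} - A{\left(180 \right)} = 29 - \frac{1}{2 \cdot 180} = 29 - \frac{1}{2} \cdot \frac{1}{180} = 29 - \frac{1}{360} = \frac{10439}{360}$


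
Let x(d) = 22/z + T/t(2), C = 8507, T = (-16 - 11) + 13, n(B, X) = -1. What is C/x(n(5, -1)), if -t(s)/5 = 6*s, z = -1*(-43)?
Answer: 10974030/961 ≈ 11419.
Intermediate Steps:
T = -14 (T = -27 + 13 = -14)
z = 43
t(s) = -30*s
x(d) = 961/1290 (x(d) = 22/43 - 14/((-30*2)) = 22*(1/43) - 14/(-60) = 22/43 - 14*(-1/60) = 22/43 + 7/30 = 961/1290)
C/x(n(5, -1)) = 8507/(961/1290) = 8507*(1290/961) = 10974030/961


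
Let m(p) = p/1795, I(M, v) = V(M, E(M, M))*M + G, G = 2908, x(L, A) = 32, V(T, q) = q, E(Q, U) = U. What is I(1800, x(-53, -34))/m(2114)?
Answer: 2910509930/1057 ≈ 2.7536e+6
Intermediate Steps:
I(M, v) = 2908 + M² (I(M, v) = M*M + 2908 = M² + 2908 = 2908 + M²)
m(p) = p/1795 (m(p) = p*(1/1795) = p/1795)
I(1800, x(-53, -34))/m(2114) = (2908 + 1800²)/(((1/1795)*2114)) = (2908 + 3240000)/(2114/1795) = 3242908*(1795/2114) = 2910509930/1057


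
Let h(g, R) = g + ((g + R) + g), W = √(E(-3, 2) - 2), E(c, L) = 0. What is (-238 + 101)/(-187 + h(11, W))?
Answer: 10549/11859 + 137*I*√2/23718 ≈ 0.88953 + 0.0081688*I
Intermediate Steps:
W = I*√2 (W = √(0 - 2) = √(-2) = I*√2 ≈ 1.4142*I)
h(g, R) = R + 3*g (h(g, R) = g + ((R + g) + g) = g + (R + 2*g) = R + 3*g)
(-238 + 101)/(-187 + h(11, W)) = (-238 + 101)/(-187 + (I*√2 + 3*11)) = -137/(-187 + (I*√2 + 33)) = -137/(-187 + (33 + I*√2)) = -137/(-154 + I*√2)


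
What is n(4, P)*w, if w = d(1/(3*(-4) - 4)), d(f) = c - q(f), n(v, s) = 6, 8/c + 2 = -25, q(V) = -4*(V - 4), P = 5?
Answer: -1787/18 ≈ -99.278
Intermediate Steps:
q(V) = 16 - 4*V (q(V) = -4*(-4 + V) = 16 - 4*V)
c = -8/27 (c = 8/(-2 - 25) = 8/(-27) = 8*(-1/27) = -8/27 ≈ -0.29630)
d(f) = -440/27 + 4*f (d(f) = -8/27 - (16 - 4*f) = -8/27 + (-16 + 4*f) = -440/27 + 4*f)
w = -1787/108 (w = -440/27 + 4/(3*(-4) - 4) = -440/27 + 4/(-12 - 4) = -440/27 + 4/(-16) = -440/27 + 4*(-1/16) = -440/27 - 1/4 = -1787/108 ≈ -16.546)
n(4, P)*w = 6*(-1787/108) = -1787/18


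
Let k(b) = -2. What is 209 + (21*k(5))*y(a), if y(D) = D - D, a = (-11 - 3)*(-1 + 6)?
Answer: 209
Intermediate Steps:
a = -70 (a = -14*5 = -70)
y(D) = 0
209 + (21*k(5))*y(a) = 209 + (21*(-2))*0 = 209 - 42*0 = 209 + 0 = 209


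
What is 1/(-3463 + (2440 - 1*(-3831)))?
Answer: 1/2808 ≈ 0.00035613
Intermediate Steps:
1/(-3463 + (2440 - 1*(-3831))) = 1/(-3463 + (2440 + 3831)) = 1/(-3463 + 6271) = 1/2808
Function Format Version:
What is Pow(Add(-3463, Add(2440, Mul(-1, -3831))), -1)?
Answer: Rational(1, 2808) ≈ 0.00035613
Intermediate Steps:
Pow(Add(-3463, Add(2440, Mul(-1, -3831))), -1) = Pow(Add(-3463, Add(2440, 3831)), -1) = Pow(Add(-3463, 6271), -1) = Pow(2808, -1) = Rational(1, 2808)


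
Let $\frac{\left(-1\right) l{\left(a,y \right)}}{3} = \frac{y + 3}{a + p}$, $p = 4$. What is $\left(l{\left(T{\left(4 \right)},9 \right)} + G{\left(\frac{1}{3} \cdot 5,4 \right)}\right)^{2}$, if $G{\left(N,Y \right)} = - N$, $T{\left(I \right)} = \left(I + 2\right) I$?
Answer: $\frac{3844}{441} \approx 8.7166$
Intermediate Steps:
$T{\left(I \right)} = I \left(2 + I\right)$ ($T{\left(I \right)} = \left(2 + I\right) I = I \left(2 + I\right)$)
$l{\left(a,y \right)} = - \frac{3 \left(3 + y\right)}{4 + a}$ ($l{\left(a,y \right)} = - 3 \frac{y + 3}{a + 4} = - 3 \frac{3 + y}{4 + a} = - \frac{3 \left(3 + y\right)}{4 + a}$)
$\left(l{\left(T{\left(4 \right)},9 \right)} + G{\left(\frac{1}{3} \cdot 5,4 \right)}\right)^{2} = \left(\frac{3 \left(-3 - 9\right)}{4 + 4 \left(2 + 4\right)} - \frac{1}{3} \cdot 5\right)^{2} = \left(\frac{3 \left(-3 - 9\right)}{4 + 4 \cdot 6} - \frac{1}{3} \cdot 5\right)^{2} = \left(3 \frac{1}{4 + 24} \left(-12\right) - \frac{5}{3}\right)^{2} = \left(3 \cdot \frac{1}{28} \left(-12\right) - \frac{5}{3}\right)^{2} = \left(- \frac{9}{7} - \frac{5}{3}\right)^{2} = \left(- \frac{62}{21}\right)^{2} = \frac{3844}{441}$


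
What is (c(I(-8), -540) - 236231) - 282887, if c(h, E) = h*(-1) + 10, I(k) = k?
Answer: -519100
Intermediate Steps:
c(h, E) = 10 - h (c(h, E) = -h + 10 = 10 - h)
(c(I(-8), -540) - 236231) - 282887 = ((10 - 1*(-8)) - 236231) - 282887 = ((10 + 8) - 236231) - 282887 = (18 - 236231) - 282887 = -236213 - 282887 = -519100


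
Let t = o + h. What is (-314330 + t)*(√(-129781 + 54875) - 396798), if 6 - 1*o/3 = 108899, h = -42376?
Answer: 271165801230 - 683385*I*√74906 ≈ 2.7117e+11 - 1.8704e+8*I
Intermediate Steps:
o = -326679 (o = 18 - 3*108899 = 18 - 326697 = -326679)
t = -369055 (t = -326679 - 42376 = -369055)
(-314330 + t)*(√(-129781 + 54875) - 396798) = (-314330 - 369055)*(√(-129781 + 54875) - 396798) = -683385*(√(-74906) - 396798) = -683385*(I*√74906 - 396798) = -683385*(-396798 + I*√74906) = 271165801230 - 683385*I*√74906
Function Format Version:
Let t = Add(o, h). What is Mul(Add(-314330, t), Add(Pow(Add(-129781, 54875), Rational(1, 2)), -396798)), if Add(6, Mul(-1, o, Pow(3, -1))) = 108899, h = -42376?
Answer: Add(271165801230, Mul(-683385, I, Pow(74906, Rational(1, 2)))) ≈ Add(2.7117e+11, Mul(-1.8704e+8, I))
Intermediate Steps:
o = -326679 (o = Add(18, Mul(-3, 108899)) = Add(18, -326697) = -326679)
t = -369055 (t = Add(-326679, -42376) = -369055)
Mul(Add(-314330, t), Add(Pow(Add(-129781, 54875), Rational(1, 2)), -396798)) = Mul(Add(-314330, -369055), Add(Pow(Add(-129781, 54875), Rational(1, 2)), -396798)) = Mul(-683385, Add(Pow(-74906, Rational(1, 2)), -396798)) = Mul(-683385, Add(Mul(I, Pow(74906, Rational(1, 2))), -396798)) = Mul(-683385, Add(-396798, Mul(I, Pow(74906, Rational(1, 2))))) = Add(271165801230, Mul(-683385, I, Pow(74906, Rational(1, 2))))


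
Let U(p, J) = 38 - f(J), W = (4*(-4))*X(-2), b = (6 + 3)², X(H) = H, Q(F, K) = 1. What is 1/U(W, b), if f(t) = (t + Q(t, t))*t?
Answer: -1/6604 ≈ -0.00015142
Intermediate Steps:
f(t) = t*(1 + t) (f(t) = (t + 1)*t = (1 + t)*t = t*(1 + t))
b = 81 (b = 9² = 81)
W = 32 (W = (4*(-4))*(-2) = -16*(-2) = 32)
U(p, J) = 38 - J*(1 + J)
1/U(W, b) = 1/(38 - 1*81*(1 + 81)) = 1/(38 - 1*81*82) = 1/(38 - 6642) = 1/(-6604) = -1/6604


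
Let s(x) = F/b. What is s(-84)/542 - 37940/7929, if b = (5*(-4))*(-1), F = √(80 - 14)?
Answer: -37940/7929 + √66/10840 ≈ -4.7842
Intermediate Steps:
F = √66 ≈ 8.1240
b = 20 (b = -20*(-1) = 20)
s(x) = √66/20
s(-84)/542 - 37940/7929 = (√66/20)/542 - 37940/7929 = (√66/20)*(1/542) - 37940*1/7929 = √66/10840 - 37940/7929 = -37940/7929 + √66/10840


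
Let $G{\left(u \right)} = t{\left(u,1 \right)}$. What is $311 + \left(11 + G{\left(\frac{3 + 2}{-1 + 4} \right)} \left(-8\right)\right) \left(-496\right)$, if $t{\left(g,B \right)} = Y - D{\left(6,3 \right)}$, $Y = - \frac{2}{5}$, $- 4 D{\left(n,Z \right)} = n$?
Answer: $- \frac{3901}{5} \approx -780.2$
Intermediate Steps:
$D{\left(n,Z \right)} = - \frac{n}{4}$
$Y = - \frac{2}{5}$ ($Y = \left(-2\right) \frac{1}{5} = - \frac{2}{5} \approx -0.4$)
$t{\left(g,B \right)} = \frac{11}{10}$ ($t{\left(g,B \right)} = - \frac{2}{5} - \left(- \frac{1}{4}\right) 6 = - \frac{2}{5} - - \frac{3}{2} = - \frac{2}{5} + \frac{3}{2} = \frac{11}{10}$)
$G{\left(u \right)} = \frac{11}{10}$
$311 + \left(11 + G{\left(\frac{3 + 2}{-1 + 4} \right)} \left(-8\right)\right) \left(-496\right) = 311 + \left(11 + \frac{11}{10} \left(-8\right)\right) \left(-496\right) = 311 + \left(11 - \frac{44}{5}\right) \left(-496\right) = 311 + \frac{11}{5} \left(-496\right) = 311 - \frac{5456}{5} = - \frac{3901}{5}$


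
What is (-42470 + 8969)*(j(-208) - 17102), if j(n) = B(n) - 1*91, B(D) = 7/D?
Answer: 9215741127/16 ≈ 5.7598e+8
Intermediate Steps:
j(n) = -91 + 7/n (j(n) = 7/n - 1*91 = 7/n - 91 = -91 + 7/n)
(-42470 + 8969)*(j(-208) - 17102) = (-42470 + 8969)*((-91 + 7/(-208)) - 17102) = -33501*((-91 + 7*(-1/208)) - 17102) = -33501*((-91 - 7/208) - 17102) = -33501*(-18935/208 - 17102) = -33501*(-3576151/208) = 9215741127/16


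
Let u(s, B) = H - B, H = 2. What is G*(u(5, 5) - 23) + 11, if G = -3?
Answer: 89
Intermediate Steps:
u(s, B) = 2 - B
G*(u(5, 5) - 23) + 11 = -3*((2 - 1*5) - 23) + 11 = -3*((2 - 5) - 23) + 11 = -3*(-3 - 23) + 11 = -3*(-26) + 11 = 78 + 11 = 89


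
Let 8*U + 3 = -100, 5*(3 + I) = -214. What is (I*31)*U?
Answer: 731197/40 ≈ 18280.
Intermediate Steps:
I = -229/5 (I = -3 + (1/5)*(-214) = -3 - 214/5 = -229/5 ≈ -45.800)
U = -103/8 (U = -3/8 + (1/8)*(-100) = -3/8 - 25/2 = -103/8 ≈ -12.875)
(I*31)*U = -229/5*31*(-103/8) = -7099/5*(-103/8) = 731197/40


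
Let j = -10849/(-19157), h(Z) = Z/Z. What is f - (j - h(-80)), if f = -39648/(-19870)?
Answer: 462308348/190324795 ≈ 2.4291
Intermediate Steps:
h(Z) = 1
j = 10849/19157 (j = -10849*(-1/19157) = 10849/19157 ≈ 0.56632)
f = 19824/9935 (f = -39648*(-1/19870) = 19824/9935 ≈ 1.9954)
f - (j - h(-80)) = 19824/9935 - (10849/19157 - 1*1) = 19824/9935 - (10849/19157 - 1) = 19824/9935 - 1*(-8308/19157) = 19824/9935 + 8308/19157 = 462308348/190324795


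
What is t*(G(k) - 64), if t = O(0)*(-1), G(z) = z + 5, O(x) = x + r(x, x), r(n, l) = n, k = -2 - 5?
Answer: 0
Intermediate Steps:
k = -7
O(x) = 2*x (O(x) = x + x = 2*x)
G(z) = 5 + z
t = 0 (t = (2*0)*(-1) = 0*(-1) = 0)
t*(G(k) - 64) = 0*((5 - 7) - 64) = 0*(-2 - 64) = 0*(-66) = 0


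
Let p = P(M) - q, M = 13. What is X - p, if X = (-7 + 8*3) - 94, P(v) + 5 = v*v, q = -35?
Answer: -276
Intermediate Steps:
P(v) = -5 + v² (P(v) = -5 + v*v = -5 + v²)
X = -77 (X = (-7 + 24) - 94 = 17 - 94 = -77)
p = 199 (p = (-5 + 13²) - 1*(-35) = (-5 + 169) + 35 = 164 + 35 = 199)
X - p = -77 - 1*199 = -77 - 199 = -276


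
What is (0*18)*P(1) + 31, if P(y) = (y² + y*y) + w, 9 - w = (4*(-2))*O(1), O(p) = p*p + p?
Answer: 31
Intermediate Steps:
O(p) = p + p² (O(p) = p² + p = p + p²)
w = 25 (w = 9 - 4*(-2)*1*(1 + 1) = 9 - (-8)*1*2 = 9 - (-8)*2 = 9 - 1*(-16) = 9 + 16 = 25)
P(y) = 25 + 2*y² (P(y) = (y² + y*y) + 25 = (y² + y²) + 25 = 2*y² + 25 = 25 + 2*y²)
(0*18)*P(1) + 31 = (0*18)*(25 + 2*1²) + 31 = 0*(25 + 2*1) + 31 = 0*(25 + 2) + 31 = 0*27 + 31 = 0 + 31 = 31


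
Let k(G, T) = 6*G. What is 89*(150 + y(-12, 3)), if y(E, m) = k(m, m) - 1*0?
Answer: 14952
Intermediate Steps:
y(E, m) = 6*m (y(E, m) = 6*m - 1*0 = 6*m + 0 = 6*m)
89*(150 + y(-12, 3)) = 89*(150 + 6*3) = 89*(150 + 18) = 89*168 = 14952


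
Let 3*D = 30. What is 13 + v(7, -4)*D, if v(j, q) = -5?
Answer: -37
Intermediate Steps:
D = 10 (D = (⅓)*30 = 10)
13 + v(7, -4)*D = 13 - 5*10 = 13 - 50 = -37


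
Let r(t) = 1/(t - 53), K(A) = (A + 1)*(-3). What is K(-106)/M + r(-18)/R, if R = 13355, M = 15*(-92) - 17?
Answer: -298685972/1324642385 ≈ -0.22548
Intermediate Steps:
M = -1397 (M = -1380 - 17 = -1397)
K(A) = -3 - 3*A (K(A) = (1 + A)*(-3) = -3 - 3*A)
r(t) = 1/(-53 + t)
K(-106)/M + r(-18)/R = (-3 - 3*(-106))/(-1397) + 1/(-53 - 18*13355) = (-3 + 318)*(-1/1397) + (1/13355)/(-71) = 315*(-1/1397) - 1/71*1/13355 = -315/1397 - 1/948205 = -298685972/1324642385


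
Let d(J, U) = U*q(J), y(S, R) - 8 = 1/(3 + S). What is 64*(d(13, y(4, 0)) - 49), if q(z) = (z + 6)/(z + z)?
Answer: -250720/91 ≈ -2755.2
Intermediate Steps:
q(z) = (6 + z)/(2*z) (q(z) = (6 + z)/((2*z)) = (6 + z)*(1/(2*z)) = (6 + z)/(2*z))
y(S, R) = 8 + 1/(3 + S)
d(J, U) = U*(6 + J)/(2*J) (d(J, U) = U*((6 + J)/(2*J)) = U*(6 + J)/(2*J))
64*(d(13, y(4, 0)) - 49) = 64*((½)*((25 + 8*4)/(3 + 4))*(6 + 13)/13 - 49) = 64*((½)*((25 + 32)/7)*(1/13)*19 - 49) = 64*((½)*((⅐)*57)*(1/13)*19 - 49) = 64*((½)*(57/7)*(1/13)*19 - 49) = 64*(1083/182 - 49) = 64*(-7835/182) = -250720/91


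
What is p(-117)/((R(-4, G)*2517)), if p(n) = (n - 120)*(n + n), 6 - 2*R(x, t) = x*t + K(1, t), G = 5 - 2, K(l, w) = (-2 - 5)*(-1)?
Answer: 36972/9229 ≈ 4.0061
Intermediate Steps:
K(l, w) = 7 (K(l, w) = -7*(-1) = 7)
G = 3
R(x, t) = -½ - t*x/2 (R(x, t) = 3 - (x*t + 7)/2 = 3 - (t*x + 7)/2 = 3 - (7 + t*x)/2 = 3 + (-7/2 - t*x/2) = -½ - t*x/2)
p(n) = 2*n*(-120 + n) (p(n) = (-120 + n)*(2*n) = 2*n*(-120 + n))
p(-117)/((R(-4, G)*2517)) = (2*(-117)*(-120 - 117))/(((-½ - ½*3*(-4))*2517)) = (2*(-117)*(-237))/(((-½ + 6)*2517)) = 55458/(((11/2)*2517)) = 55458/(27687/2) = 55458*(2/27687) = 36972/9229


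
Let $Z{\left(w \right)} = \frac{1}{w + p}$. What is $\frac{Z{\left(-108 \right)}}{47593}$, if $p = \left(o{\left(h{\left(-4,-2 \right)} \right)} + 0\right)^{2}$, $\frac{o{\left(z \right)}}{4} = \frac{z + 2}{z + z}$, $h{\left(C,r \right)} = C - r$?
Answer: $- \frac{1}{5140044} \approx -1.9455 \cdot 10^{-7}$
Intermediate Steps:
$o{\left(z \right)} = \frac{2 \left(2 + z\right)}{z}$ ($o{\left(z \right)} = 4 \frac{z + 2}{z + z} = 4 \frac{2 + z}{2 z} = \frac{2 \left(2 + z\right)}{z}$)
$p = 0$ ($p = \left(\left(2 + \frac{4}{-4 - -2}\right) + 0\right)^{2} = \left(\left(2 + \frac{4}{-4 + 2}\right) + 0\right)^{2} = \left(\left(2 + \frac{4}{-2}\right) + 0\right)^{2} = \left(\left(2 + 4 \left(- \frac{1}{2}\right)\right) + 0\right)^{2} = \left(\left(2 - 2\right) + 0\right)^{2} = \left(0 + 0\right)^{2} = 0^{2} = 0$)
$Z{\left(w \right)} = \frac{1}{w}$ ($Z{\left(w \right)} = \frac{1}{w + 0} = \frac{1}{w}$)
$\frac{Z{\left(-108 \right)}}{47593} = \frac{1}{\left(-108\right) 47593} = \left(- \frac{1}{108}\right) \frac{1}{47593} = - \frac{1}{5140044}$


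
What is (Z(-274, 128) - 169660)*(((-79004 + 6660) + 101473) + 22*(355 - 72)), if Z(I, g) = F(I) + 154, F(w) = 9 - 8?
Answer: -5992849275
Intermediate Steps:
F(w) = 1
Z(I, g) = 155 (Z(I, g) = 1 + 154 = 155)
(Z(-274, 128) - 169660)*(((-79004 + 6660) + 101473) + 22*(355 - 72)) = (155 - 169660)*(((-79004 + 6660) + 101473) + 22*(355 - 72)) = -169505*((-72344 + 101473) + 22*283) = -169505*(29129 + 6226) = -169505*35355 = -5992849275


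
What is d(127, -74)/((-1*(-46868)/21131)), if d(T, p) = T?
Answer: 2683637/46868 ≈ 57.259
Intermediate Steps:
d(127, -74)/((-1*(-46868)/21131)) = 127/((-1*(-46868)/21131)) = 127/((46868*(1/21131))) = 127/(46868/21131) = 127*(21131/46868) = 2683637/46868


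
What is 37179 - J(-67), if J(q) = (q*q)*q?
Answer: 337942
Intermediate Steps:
J(q) = q**3 (J(q) = q**2*q = q**3)
37179 - J(-67) = 37179 - 1*(-67)**3 = 37179 - 1*(-300763) = 37179 + 300763 = 337942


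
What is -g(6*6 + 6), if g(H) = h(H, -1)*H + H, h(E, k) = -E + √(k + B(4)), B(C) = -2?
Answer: 1722 - 42*I*√3 ≈ 1722.0 - 72.746*I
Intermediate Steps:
h(E, k) = √(-2 + k) - E (h(E, k) = -E + √(k - 2) = -E + √(-2 + k) = √(-2 + k) - E)
g(H) = H + H*(-H + I*√3) (g(H) = (√(-2 - 1) - H)*H + H = (√(-3) - H)*H + H = (I*√3 - H)*H + H = (-H + I*√3)*H + H = H*(-H + I*√3) + H = H + H*(-H + I*√3))
-g(6*6 + 6) = -(6*6 + 6)*(1 - (6*6 + 6) + I*√3) = -(36 + 6)*(1 - (36 + 6) + I*√3) = -42*(1 - 1*42 + I*√3) = -42*(1 - 42 + I*√3) = -42*(-41 + I*√3) = -(-1722 + 42*I*√3) = 1722 - 42*I*√3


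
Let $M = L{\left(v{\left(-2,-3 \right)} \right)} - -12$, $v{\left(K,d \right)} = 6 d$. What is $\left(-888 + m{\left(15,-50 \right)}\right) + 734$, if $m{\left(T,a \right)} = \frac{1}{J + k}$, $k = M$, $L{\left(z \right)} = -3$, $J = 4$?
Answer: $- \frac{2001}{13} \approx -153.92$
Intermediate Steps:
$M = 9$ ($M = -3 - -12 = -3 + 12 = 9$)
$k = 9$
$m{\left(T,a \right)} = \frac{1}{13}$ ($m{\left(T,a \right)} = \frac{1}{4 + 9} = \frac{1}{13}$)
$\left(-888 + m{\left(15,-50 \right)}\right) + 734 = \left(-888 + \frac{1}{13}\right) + 734 = - \frac{11543}{13} + 734 = - \frac{2001}{13}$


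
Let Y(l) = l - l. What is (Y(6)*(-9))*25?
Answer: 0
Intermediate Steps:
Y(l) = 0
(Y(6)*(-9))*25 = (0*(-9))*25 = 0*25 = 0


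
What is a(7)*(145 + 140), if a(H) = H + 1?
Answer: 2280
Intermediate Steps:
a(H) = 1 + H
a(7)*(145 + 140) = (1 + 7)*(145 + 140) = 8*285 = 2280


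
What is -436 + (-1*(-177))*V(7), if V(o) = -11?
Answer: -2383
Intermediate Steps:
-436 + (-1*(-177))*V(7) = -436 - 1*(-177)*(-11) = -436 + 177*(-11) = -436 - 1947 = -2383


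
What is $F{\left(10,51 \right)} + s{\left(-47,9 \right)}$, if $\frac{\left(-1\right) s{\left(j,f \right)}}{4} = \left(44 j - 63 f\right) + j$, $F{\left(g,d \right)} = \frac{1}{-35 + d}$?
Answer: $\frac{171649}{16} \approx 10728.0$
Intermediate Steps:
$s{\left(j,f \right)} = - 180 j + 252 f$ ($s{\left(j,f \right)} = - 4 \left(\left(44 j - 63 f\right) + j\right) = - 4 \left(\left(- 63 f + 44 j\right) + j\right) = - 4 \left(- 63 f + 45 j\right) = - 180 j + 252 f$)
$F{\left(10,51 \right)} + s{\left(-47,9 \right)} = \frac{1}{-35 + 51} + \left(\left(-180\right) \left(-47\right) + 252 \cdot 9\right) = \frac{1}{16} + \left(8460 + 2268\right) = \frac{1}{16} + 10728 = \frac{171649}{16}$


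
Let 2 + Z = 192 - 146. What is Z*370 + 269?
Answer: 16549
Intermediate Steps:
Z = 44 (Z = -2 + (192 - 146) = -2 + 46 = 44)
Z*370 + 269 = 44*370 + 269 = 16280 + 269 = 16549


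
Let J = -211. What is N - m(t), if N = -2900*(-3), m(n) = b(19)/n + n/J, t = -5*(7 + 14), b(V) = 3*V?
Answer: 64249834/7385 ≈ 8700.0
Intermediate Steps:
t = -105 (t = -5*21 = -105)
m(n) = 57/n - n/211 (m(n) = (3*19)/n + n/(-211) = 57/n + n*(-1/211) = 57/n - n/211)
N = 8700
N - m(t) = 8700 - (57/(-105) - 1/211*(-105)) = 8700 - (57*(-1/105) + 105/211) = 8700 - (-19/35 + 105/211) = 8700 - 1*(-334/7385) = 8700 + 334/7385 = 64249834/7385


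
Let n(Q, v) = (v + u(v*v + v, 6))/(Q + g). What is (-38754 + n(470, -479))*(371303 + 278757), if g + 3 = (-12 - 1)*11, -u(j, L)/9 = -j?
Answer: -1705776454255/81 ≈ -2.1059e+10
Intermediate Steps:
u(j, L) = 9*j (u(j, L) = -(-9)*j = 9*j)
g = -146 (g = -3 + (-12 - 1)*11 = -3 - 13*11 = -3 - 143 = -146)
n(Q, v) = (9*v**2 + 10*v)/(-146 + Q) (n(Q, v) = (v + 9*(v*v + v))/(Q - 146) = (v + 9*(v**2 + v))/(-146 + Q) = (v + 9*(v + v**2))/(-146 + Q) = (v + (9*v + 9*v**2))/(-146 + Q) = (9*v**2 + 10*v)/(-146 + Q))
(-38754 + n(470, -479))*(371303 + 278757) = (-38754 - 479*(10 + 9*(-479))/(-146 + 470))*(371303 + 278757) = (-38754 - 479*(10 - 4311)/324)*650060 = (-38754 - 479*1/324*(-4301))*650060 = (-38754 + 2060179/324)*650060 = -10496117/324*650060 = -1705776454255/81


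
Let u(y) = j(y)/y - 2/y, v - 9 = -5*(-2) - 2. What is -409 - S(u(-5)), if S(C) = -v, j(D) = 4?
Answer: -392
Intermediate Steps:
v = 17 (v = 9 + (-5*(-2) - 2) = 9 + (10 - 2) = 9 + 8 = 17)
u(y) = 2/y (u(y) = 4/y - 2/y = 2/y)
S(C) = -17 (S(C) = -1*17 = -17)
-409 - S(u(-5)) = -409 - 1*(-17) = -409 + 17 = -392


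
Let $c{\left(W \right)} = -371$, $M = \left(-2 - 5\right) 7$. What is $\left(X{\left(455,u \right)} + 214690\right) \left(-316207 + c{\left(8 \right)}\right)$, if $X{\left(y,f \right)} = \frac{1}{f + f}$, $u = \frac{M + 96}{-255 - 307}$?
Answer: $- \frac{3194319190122}{47} \approx -6.7964 \cdot 10^{10}$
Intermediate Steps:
$M = -49$ ($M = \left(-7\right) 7 = -49$)
$u = - \frac{47}{562}$ ($u = \frac{-49 + 96}{-255 - 307} = \frac{47}{-562} = 47 \left(- \frac{1}{562}\right) = - \frac{47}{562} \approx -0.08363$)
$X{\left(y,f \right)} = \frac{1}{2 f}$
$\left(X{\left(455,u \right)} + 214690\right) \left(-316207 + c{\left(8 \right)}\right) = \left(\frac{1}{2 \left(- \frac{47}{562}\right)} + 214690\right) \left(-316207 - 371\right) = \left(\frac{1}{2} \left(- \frac{562}{47}\right) + 214690\right) \left(-316578\right) = \left(- \frac{281}{47} + 214690\right) \left(-316578\right) = \frac{10090149}{47} \left(-316578\right) = - \frac{3194319190122}{47}$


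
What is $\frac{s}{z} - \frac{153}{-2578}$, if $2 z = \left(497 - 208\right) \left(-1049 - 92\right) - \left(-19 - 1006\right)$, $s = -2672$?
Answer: $\frac{16017901}{211862618} \approx 0.075605$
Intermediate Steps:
$z = -164362$ ($z = \frac{\left(497 - 208\right) \left(-1049 - 92\right) - \left(-19 - 1006\right)}{2} = \frac{289 \left(-1141\right) - -1025}{2} = \frac{-329749 + 1025}{2} = \frac{1}{2} \left(-328724\right) = -164362$)
$\frac{s}{z} - \frac{153}{-2578} = - \frac{2672}{-164362} - \frac{153}{-2578} = \left(-2672\right) \left(- \frac{1}{164362}\right) - - \frac{153}{2578} = \frac{1336}{82181} + \frac{153}{2578} = \frac{16017901}{211862618}$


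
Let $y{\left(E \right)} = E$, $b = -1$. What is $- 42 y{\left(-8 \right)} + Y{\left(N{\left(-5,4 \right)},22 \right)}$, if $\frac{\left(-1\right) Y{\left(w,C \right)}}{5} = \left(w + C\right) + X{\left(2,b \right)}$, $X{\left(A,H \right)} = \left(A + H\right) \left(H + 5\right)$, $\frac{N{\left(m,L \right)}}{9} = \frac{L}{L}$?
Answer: $161$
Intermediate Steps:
$N{\left(m,L \right)} = 9$ ($N{\left(m,L \right)} = 9 \frac{L}{L} = 9 \cdot 1 = 9$)
$X{\left(A,H \right)} = \left(5 + H\right) \left(A + H\right)$ ($X{\left(A,H \right)} = \left(A + H\right) \left(5 + H\right) = \left(5 + H\right) \left(A + H\right)$)
$Y{\left(w,C \right)} = -20 - 5 C - 5 w$ ($Y{\left(w,C \right)} = - 5 \left(\left(w + C\right) + \left(\left(-1\right)^{2} + 5 \cdot 2 + 5 \left(-1\right) + 2 \left(-1\right)\right)\right) = - 5 \left(\left(C + w\right) + \left(1 + 10 - 5 - 2\right)\right) = - 5 \left(\left(C + w\right) + 4\right) = - 5 \left(4 + C + w\right) = -20 - 5 C - 5 w$)
$- 42 y{\left(-8 \right)} + Y{\left(N{\left(-5,4 \right)},22 \right)} = \left(-42\right) \left(-8\right) - 175 = 336 - 175 = 161$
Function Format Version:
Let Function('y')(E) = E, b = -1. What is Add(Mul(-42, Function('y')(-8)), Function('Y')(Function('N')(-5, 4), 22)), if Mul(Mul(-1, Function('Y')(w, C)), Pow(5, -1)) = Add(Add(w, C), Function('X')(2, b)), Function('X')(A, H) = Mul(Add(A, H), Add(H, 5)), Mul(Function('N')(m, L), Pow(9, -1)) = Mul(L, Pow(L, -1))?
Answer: 161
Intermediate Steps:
Function('N')(m, L) = 9 (Function('N')(m, L) = Mul(9, Mul(L, Pow(L, -1))) = Mul(9, 1) = 9)
Function('X')(A, H) = Mul(Add(5, H), Add(A, H)) (Function('X')(A, H) = Mul(Add(A, H), Add(5, H)) = Mul(Add(5, H), Add(A, H)))
Function('Y')(w, C) = Add(-20, Mul(-5, C), Mul(-5, w)) (Function('Y')(w, C) = Mul(-5, Add(Add(w, C), Add(Pow(-1, 2), Mul(5, 2), Mul(5, -1), Mul(2, -1)))) = Mul(-5, Add(Add(C, w), Add(1, 10, -5, -2))) = Mul(-5, Add(Add(C, w), 4)) = Mul(-5, Add(4, C, w)) = Add(-20, Mul(-5, C), Mul(-5, w)))
Add(Mul(-42, Function('y')(-8)), Function('Y')(Function('N')(-5, 4), 22)) = Add(Mul(-42, -8), Add(-20, Mul(-5, 22), Mul(-5, 9))) = Add(336, Add(-20, -110, -45)) = Add(336, -175) = 161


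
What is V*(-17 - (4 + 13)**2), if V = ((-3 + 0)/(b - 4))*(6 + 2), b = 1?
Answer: -2448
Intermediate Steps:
V = 8 (V = ((-3 + 0)/(1 - 4))*(6 + 2) = -3/(-3)*8 = -3*(-1/3)*8 = 1*8 = 8)
V*(-17 - (4 + 13)**2) = 8*(-17 - (4 + 13)**2) = 8*(-17 - 1*17**2) = 8*(-17 - 1*289) = 8*(-17 - 289) = 8*(-306) = -2448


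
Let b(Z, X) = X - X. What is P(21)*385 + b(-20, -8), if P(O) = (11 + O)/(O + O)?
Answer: 880/3 ≈ 293.33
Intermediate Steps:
b(Z, X) = 0
P(O) = (11 + O)/(2*O) (P(O) = (11 + O)/((2*O)) = (11 + O)*(1/(2*O)) = (11 + O)/(2*O))
P(21)*385 + b(-20, -8) = ((½)*(11 + 21)/21)*385 + 0 = ((½)*(1/21)*32)*385 + 0 = (16/21)*385 + 0 = 880/3 + 0 = 880/3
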